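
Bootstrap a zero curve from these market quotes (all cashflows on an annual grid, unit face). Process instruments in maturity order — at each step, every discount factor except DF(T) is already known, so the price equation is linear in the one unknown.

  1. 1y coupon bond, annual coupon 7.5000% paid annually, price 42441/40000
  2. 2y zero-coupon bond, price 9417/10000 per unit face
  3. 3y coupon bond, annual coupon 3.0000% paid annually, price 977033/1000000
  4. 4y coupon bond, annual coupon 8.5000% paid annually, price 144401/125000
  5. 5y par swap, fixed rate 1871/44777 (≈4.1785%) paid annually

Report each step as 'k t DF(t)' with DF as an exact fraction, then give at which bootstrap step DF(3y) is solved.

1 1 987/1000
2 2 9417/10000
3 3 2231/2500
4 4 8437/10000
5 5 8129/10000
DF(3y) is solved at step 3

step 1 [1y] bond c/1=3/40: DF=(42441/40000 − 3/40·(0))/(1+3/40) = 987/1000 ≈ 0.987000
step 2 [2y] zero: DF = P = 9417/10000 ≈ 0.941700
step 3 [3y] bond c/1=3/100: DF=(977033/1000000 − 3/100·(0.987000+0.941700))/(1+3/100) = 2231/2500 ≈ 0.892400
step 4 [4y] bond c/1=17/200: DF=(144401/125000 − 17/200·(0.987000+0.941700+0.892400))/(1+17/200) = 8437/10000 ≈ 0.843700
step 5 [5y] swap r/1=1871/44777: DF=(1 − 1871/44777·(0.987000+0.941700+0.892400+0.843700))/(1+1871/44777) = 8129/10000 ≈ 0.812900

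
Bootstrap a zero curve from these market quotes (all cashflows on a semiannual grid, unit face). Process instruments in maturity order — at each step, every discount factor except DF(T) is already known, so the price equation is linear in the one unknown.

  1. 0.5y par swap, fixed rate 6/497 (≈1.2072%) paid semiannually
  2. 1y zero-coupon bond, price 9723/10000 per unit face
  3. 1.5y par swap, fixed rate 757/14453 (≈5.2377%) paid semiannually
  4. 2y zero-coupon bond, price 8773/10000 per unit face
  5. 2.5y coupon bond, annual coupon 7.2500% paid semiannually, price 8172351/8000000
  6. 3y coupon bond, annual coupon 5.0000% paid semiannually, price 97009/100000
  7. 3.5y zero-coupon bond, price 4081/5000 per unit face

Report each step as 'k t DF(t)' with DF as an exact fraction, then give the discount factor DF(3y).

step 1 [0.5y] swap r/2=3/497: DF=(1 − 3/497·(0))/(1+3/497) = 497/500 ≈ 0.994000
step 2 [1y] zero: DF = P = 9723/10000 ≈ 0.972300
step 3 [1.5y] swap r/2=757/28906: DF=(1 − 757/28906·(0.994000+0.972300))/(1+757/28906) = 9243/10000 ≈ 0.924300
step 4 [2y] zero: DF = P = 8773/10000 ≈ 0.877300
step 5 [2.5y] bond c/2=29/800: DF=(8172351/8000000 − 29/800·(0.994000+0.972300+0.924300+0.877300))/(1+29/800) = 427/500 ≈ 0.854000
step 6 [3y] bond c/2=1/40: DF=(97009/100000 − 1/40·(0.994000+0.972300+0.924300+0.877300+0.854000))/(1+1/40) = 8337/10000 ≈ 0.833700
step 7 [3.5y] zero: DF = P = 4081/5000 ≈ 0.816200

1 1/2 497/500
2 1 9723/10000
3 3/2 9243/10000
4 2 8773/10000
5 5/2 427/500
6 3 8337/10000
7 7/2 4081/5000
DF(3y) = 8337/10000 ≈ 0.833700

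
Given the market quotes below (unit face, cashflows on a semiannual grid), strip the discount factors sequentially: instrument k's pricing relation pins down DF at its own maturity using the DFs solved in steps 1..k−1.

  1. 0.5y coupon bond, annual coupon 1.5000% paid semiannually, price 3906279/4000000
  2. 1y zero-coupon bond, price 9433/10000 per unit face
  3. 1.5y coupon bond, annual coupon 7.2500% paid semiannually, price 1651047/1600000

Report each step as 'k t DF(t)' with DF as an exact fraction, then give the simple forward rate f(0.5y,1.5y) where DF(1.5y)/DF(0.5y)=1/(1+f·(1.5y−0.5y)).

1 1/2 9693/10000
2 1 9433/10000
3 3/2 9289/10000
f(0.5y,1.5y) = ((9693/10000)/(9289/10000) − 1)/(1) = 404/9289 ≈ 4.3492%

step 1 [0.5y] bond c/2=3/400: DF=(3906279/4000000 − 3/400·(0))/(1+3/400) = 9693/10000 ≈ 0.969300
step 2 [1y] zero: DF = P = 9433/10000 ≈ 0.943300
step 3 [1.5y] bond c/2=29/800: DF=(1651047/1600000 − 29/800·(0.969300+0.943300))/(1+29/800) = 9289/10000 ≈ 0.928900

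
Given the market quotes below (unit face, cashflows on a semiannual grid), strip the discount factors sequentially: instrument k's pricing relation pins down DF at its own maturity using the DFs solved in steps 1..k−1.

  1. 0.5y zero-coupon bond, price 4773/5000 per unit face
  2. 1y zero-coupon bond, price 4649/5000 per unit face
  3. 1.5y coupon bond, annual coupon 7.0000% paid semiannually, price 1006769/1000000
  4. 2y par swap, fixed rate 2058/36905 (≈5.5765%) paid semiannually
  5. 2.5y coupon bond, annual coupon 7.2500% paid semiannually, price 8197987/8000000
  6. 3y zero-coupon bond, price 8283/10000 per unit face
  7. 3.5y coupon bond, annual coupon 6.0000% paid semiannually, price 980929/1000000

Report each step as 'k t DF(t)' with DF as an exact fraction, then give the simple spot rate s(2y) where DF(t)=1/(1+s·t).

step 1 [0.5y] zero: DF = P = 4773/5000 ≈ 0.954600
step 2 [1y] zero: DF = P = 4649/5000 ≈ 0.929800
step 3 [1.5y] bond c/2=7/200: DF=(1006769/1000000 − 7/200·(0.954600+0.929800))/(1+7/200) = 909/1000 ≈ 0.909000
step 4 [2y] swap r/2=1029/36905: DF=(1 − 1029/36905·(0.954600+0.929800+0.909000))/(1+1029/36905) = 8971/10000 ≈ 0.897100
step 5 [2.5y] bond c/2=29/800: DF=(8197987/8000000 − 29/800·(0.954600+0.929800+0.909000+0.897100))/(1+29/800) = 4299/5000 ≈ 0.859800
step 6 [3y] zero: DF = P = 8283/10000 ≈ 0.828300
step 7 [3.5y] bond c/2=3/100: DF=(980929/1000000 − 3/100·(0.954600+0.929800+0.909000+0.897100+0.859800+0.828300))/(1+3/100) = 7957/10000 ≈ 0.795700

1 1/2 4773/5000
2 1 4649/5000
3 3/2 909/1000
4 2 8971/10000
5 5/2 4299/5000
6 3 8283/10000
7 7/2 7957/10000
s(2y) = (1/(8971/10000) − 1)/(2) = 1029/17942 ≈ 5.7351%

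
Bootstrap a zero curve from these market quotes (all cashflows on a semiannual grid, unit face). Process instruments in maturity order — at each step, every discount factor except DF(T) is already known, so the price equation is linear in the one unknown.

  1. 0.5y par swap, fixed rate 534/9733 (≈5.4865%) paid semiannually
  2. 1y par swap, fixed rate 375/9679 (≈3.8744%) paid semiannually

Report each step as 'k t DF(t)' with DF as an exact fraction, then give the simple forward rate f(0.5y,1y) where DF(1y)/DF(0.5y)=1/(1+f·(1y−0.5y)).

1 1/2 9733/10000
2 1 77/80
f(0.5y,1y) = ((9733/10000)/(77/80) − 1)/(1/2) = 216/9625 ≈ 2.2442%

step 1 [0.5y] swap r/2=267/9733: DF=(1 − 267/9733·(0))/(1+267/9733) = 9733/10000 ≈ 0.973300
step 2 [1y] swap r/2=375/19358: DF=(1 − 375/19358·(0.973300))/(1+375/19358) = 77/80 ≈ 0.962500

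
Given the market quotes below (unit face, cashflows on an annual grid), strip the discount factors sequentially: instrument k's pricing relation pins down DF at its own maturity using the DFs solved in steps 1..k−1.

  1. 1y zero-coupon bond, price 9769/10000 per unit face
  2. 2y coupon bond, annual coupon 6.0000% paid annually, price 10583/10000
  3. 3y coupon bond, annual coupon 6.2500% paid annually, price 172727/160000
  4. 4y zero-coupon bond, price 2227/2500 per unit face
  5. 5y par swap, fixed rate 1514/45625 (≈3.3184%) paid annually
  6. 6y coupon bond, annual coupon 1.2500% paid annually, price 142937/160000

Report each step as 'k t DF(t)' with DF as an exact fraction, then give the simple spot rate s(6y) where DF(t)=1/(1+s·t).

1 1 9769/10000
2 2 9431/10000
3 3 9031/10000
4 4 2227/2500
5 5 4243/5000
6 6 413/500
s(6y) = (1/(413/500) − 1)/(6) = 29/826 ≈ 3.5109%

step 1 [1y] zero: DF = P = 9769/10000 ≈ 0.976900
step 2 [2y] bond c/1=3/50: DF=(10583/10000 − 3/50·(0.976900))/(1+3/50) = 9431/10000 ≈ 0.943100
step 3 [3y] bond c/1=1/16: DF=(172727/160000 − 1/16·(0.976900+0.943100))/(1+1/16) = 9031/10000 ≈ 0.903100
step 4 [4y] zero: DF = P = 2227/2500 ≈ 0.890800
step 5 [5y] swap r/1=1514/45625: DF=(1 − 1514/45625·(0.976900+0.943100+0.903100+0.890800))/(1+1514/45625) = 4243/5000 ≈ 0.848600
step 6 [6y] bond c/1=1/80: DF=(142937/160000 − 1/80·(0.976900+0.943100+0.903100+0.890800+0.848600))/(1+1/80) = 413/500 ≈ 0.826000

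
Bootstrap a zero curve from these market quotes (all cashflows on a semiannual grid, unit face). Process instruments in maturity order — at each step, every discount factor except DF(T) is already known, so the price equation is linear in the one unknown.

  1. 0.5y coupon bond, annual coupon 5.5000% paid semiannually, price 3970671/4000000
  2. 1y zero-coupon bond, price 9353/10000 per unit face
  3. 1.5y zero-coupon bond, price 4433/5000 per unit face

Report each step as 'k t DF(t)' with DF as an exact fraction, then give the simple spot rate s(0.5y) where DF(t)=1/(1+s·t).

step 1 [0.5y] bond c/2=11/400: DF=(3970671/4000000 − 11/400·(0))/(1+11/400) = 9661/10000 ≈ 0.966100
step 2 [1y] zero: DF = P = 9353/10000 ≈ 0.935300
step 3 [1.5y] zero: DF = P = 4433/5000 ≈ 0.886600

1 1/2 9661/10000
2 1 9353/10000
3 3/2 4433/5000
s(0.5y) = (1/(9661/10000) − 1)/(1/2) = 678/9661 ≈ 7.0179%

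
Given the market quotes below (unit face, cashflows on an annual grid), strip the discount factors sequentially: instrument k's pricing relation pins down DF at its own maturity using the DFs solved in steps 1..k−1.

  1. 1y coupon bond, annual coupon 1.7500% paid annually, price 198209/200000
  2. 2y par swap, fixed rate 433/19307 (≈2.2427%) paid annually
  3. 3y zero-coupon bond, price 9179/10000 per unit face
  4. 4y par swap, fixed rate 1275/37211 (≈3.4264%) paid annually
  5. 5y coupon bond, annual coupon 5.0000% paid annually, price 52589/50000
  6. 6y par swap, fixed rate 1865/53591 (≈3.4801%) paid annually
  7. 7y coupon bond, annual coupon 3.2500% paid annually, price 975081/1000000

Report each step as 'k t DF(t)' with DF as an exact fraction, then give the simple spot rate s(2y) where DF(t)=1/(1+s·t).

step 1 [1y] bond c/1=7/400: DF=(198209/200000 − 7/400·(0))/(1+7/400) = 487/500 ≈ 0.974000
step 2 [2y] swap r/1=433/19307: DF=(1 − 433/19307·(0.974000))/(1+433/19307) = 9567/10000 ≈ 0.956700
step 3 [3y] zero: DF = P = 9179/10000 ≈ 0.917900
step 4 [4y] swap r/1=1275/37211: DF=(1 − 1275/37211·(0.974000+0.956700+0.917900))/(1+1275/37211) = 349/400 ≈ 0.872500
step 5 [5y] bond c/1=1/20: DF=(52589/50000 − 1/20·(0.974000+0.956700+0.917900+0.872500))/(1+1/20) = 1649/2000 ≈ 0.824500
step 6 [6y] swap r/1=1865/53591: DF=(1 − 1865/53591·(0.974000+0.956700+0.917900+0.872500+0.824500))/(1+1865/53591) = 1627/2000 ≈ 0.813500
step 7 [7y] bond c/1=13/400: DF=(975081/1000000 − 13/400·(0.974000+0.956700+0.917900+0.872500+0.824500+0.813500))/(1+13/400) = 7757/10000 ≈ 0.775700

1 1 487/500
2 2 9567/10000
3 3 9179/10000
4 4 349/400
5 5 1649/2000
6 6 1627/2000
7 7 7757/10000
s(2y) = (1/(9567/10000) − 1)/(2) = 433/19134 ≈ 2.2630%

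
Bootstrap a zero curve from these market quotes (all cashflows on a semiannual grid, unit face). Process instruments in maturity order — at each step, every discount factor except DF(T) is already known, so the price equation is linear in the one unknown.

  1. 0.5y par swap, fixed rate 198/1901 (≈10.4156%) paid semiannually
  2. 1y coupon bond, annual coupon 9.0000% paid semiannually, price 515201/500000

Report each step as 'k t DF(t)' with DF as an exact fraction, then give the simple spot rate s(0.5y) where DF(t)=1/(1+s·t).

1 1/2 1901/2000
2 1 9451/10000
s(0.5y) = (1/(1901/2000) − 1)/(1/2) = 198/1901 ≈ 10.4156%

step 1 [0.5y] swap r/2=99/1901: DF=(1 − 99/1901·(0))/(1+99/1901) = 1901/2000 ≈ 0.950500
step 2 [1y] bond c/2=9/200: DF=(515201/500000 − 9/200·(0.950500))/(1+9/200) = 9451/10000 ≈ 0.945100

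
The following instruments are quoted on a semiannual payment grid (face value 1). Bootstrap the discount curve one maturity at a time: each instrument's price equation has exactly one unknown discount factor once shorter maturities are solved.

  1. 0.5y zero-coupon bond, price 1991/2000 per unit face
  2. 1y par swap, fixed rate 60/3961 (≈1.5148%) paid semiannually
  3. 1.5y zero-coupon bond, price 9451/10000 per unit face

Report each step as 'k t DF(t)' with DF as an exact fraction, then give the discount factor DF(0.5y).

step 1 [0.5y] zero: DF = P = 1991/2000 ≈ 0.995500
step 2 [1y] swap r/2=30/3961: DF=(1 − 30/3961·(0.995500))/(1+30/3961) = 197/200 ≈ 0.985000
step 3 [1.5y] zero: DF = P = 9451/10000 ≈ 0.945100

1 1/2 1991/2000
2 1 197/200
3 3/2 9451/10000
DF(0.5y) = 1991/2000 ≈ 0.995500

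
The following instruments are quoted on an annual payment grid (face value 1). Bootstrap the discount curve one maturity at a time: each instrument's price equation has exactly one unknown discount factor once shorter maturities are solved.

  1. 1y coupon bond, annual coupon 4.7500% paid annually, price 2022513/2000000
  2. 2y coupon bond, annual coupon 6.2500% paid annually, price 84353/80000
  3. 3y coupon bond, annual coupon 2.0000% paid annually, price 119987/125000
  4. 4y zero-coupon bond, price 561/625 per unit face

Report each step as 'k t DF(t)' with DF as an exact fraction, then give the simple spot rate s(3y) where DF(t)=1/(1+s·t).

1 1 4827/5000
2 2 2339/2500
3 3 4519/5000
4 4 561/625
s(3y) = (1/(4519/5000) − 1)/(3) = 481/13557 ≈ 3.5480%

step 1 [1y] bond c/1=19/400: DF=(2022513/2000000 − 19/400·(0))/(1+19/400) = 4827/5000 ≈ 0.965400
step 2 [2y] bond c/1=1/16: DF=(84353/80000 − 1/16·(0.965400))/(1+1/16) = 2339/2500 ≈ 0.935600
step 3 [3y] bond c/1=1/50: DF=(119987/125000 − 1/50·(0.965400+0.935600))/(1+1/50) = 4519/5000 ≈ 0.903800
step 4 [4y] zero: DF = P = 561/625 ≈ 0.897600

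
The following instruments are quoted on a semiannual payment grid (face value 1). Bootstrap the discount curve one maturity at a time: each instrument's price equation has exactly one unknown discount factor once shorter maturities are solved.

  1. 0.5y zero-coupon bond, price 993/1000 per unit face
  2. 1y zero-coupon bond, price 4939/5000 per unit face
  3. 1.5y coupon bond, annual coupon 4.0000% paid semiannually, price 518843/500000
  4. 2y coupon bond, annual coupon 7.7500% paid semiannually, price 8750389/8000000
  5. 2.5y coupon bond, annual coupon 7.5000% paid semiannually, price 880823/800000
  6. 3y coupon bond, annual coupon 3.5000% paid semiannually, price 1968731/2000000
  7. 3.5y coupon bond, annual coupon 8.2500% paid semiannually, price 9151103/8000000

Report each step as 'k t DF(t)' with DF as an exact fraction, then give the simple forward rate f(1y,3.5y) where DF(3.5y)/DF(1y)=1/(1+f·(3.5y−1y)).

1 1/2 993/1000
2 1 4939/5000
3 3/2 1957/2000
4 2 4713/5000
5 5/2 4601/5000
6 3 1769/2000
7 7/2 349/400
f(1y,3.5y) = ((4939/5000)/(349/400) − 1)/(5/2) = 2306/43625 ≈ 5.2860%

step 1 [0.5y] zero: DF = P = 993/1000 ≈ 0.993000
step 2 [1y] zero: DF = P = 4939/5000 ≈ 0.987800
step 3 [1.5y] bond c/2=1/50: DF=(518843/500000 − 1/50·(0.993000+0.987800))/(1+1/50) = 1957/2000 ≈ 0.978500
step 4 [2y] bond c/2=31/800: DF=(8750389/8000000 − 31/800·(0.993000+0.987800+0.978500))/(1+31/800) = 4713/5000 ≈ 0.942600
step 5 [2.5y] bond c/2=3/80: DF=(880823/800000 − 3/80·(0.993000+0.987800+0.978500+0.942600))/(1+3/80) = 4601/5000 ≈ 0.920200
step 6 [3y] bond c/2=7/400: DF=(1968731/2000000 − 7/400·(0.993000+0.987800+0.978500+0.942600+0.920200))/(1+7/400) = 1769/2000 ≈ 0.884500
step 7 [3.5y] bond c/2=33/800: DF=(9151103/8000000 − 33/800·(0.993000+0.987800+0.978500+0.942600+0.920200+0.884500))/(1+33/800) = 349/400 ≈ 0.872500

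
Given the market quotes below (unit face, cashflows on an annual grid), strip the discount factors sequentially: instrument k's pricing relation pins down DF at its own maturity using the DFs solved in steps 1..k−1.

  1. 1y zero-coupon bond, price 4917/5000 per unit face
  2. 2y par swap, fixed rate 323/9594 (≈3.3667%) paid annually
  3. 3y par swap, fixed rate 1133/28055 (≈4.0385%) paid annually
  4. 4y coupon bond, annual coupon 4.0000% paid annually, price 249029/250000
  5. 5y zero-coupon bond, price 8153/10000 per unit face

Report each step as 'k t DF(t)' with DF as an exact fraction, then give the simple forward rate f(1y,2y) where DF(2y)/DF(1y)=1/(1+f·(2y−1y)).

1 1 4917/5000
2 2 4677/5000
3 3 8867/10000
4 4 8499/10000
5 5 8153/10000
f(1y,2y) = ((4917/5000)/(4677/5000) − 1)/(1) = 80/1559 ≈ 5.1315%

step 1 [1y] zero: DF = P = 4917/5000 ≈ 0.983400
step 2 [2y] swap r/1=323/9594: DF=(1 − 323/9594·(0.983400))/(1+323/9594) = 4677/5000 ≈ 0.935400
step 3 [3y] swap r/1=1133/28055: DF=(1 − 1133/28055·(0.983400+0.935400))/(1+1133/28055) = 8867/10000 ≈ 0.886700
step 4 [4y] bond c/1=1/25: DF=(249029/250000 − 1/25·(0.983400+0.935400+0.886700))/(1+1/25) = 8499/10000 ≈ 0.849900
step 5 [5y] zero: DF = P = 8153/10000 ≈ 0.815300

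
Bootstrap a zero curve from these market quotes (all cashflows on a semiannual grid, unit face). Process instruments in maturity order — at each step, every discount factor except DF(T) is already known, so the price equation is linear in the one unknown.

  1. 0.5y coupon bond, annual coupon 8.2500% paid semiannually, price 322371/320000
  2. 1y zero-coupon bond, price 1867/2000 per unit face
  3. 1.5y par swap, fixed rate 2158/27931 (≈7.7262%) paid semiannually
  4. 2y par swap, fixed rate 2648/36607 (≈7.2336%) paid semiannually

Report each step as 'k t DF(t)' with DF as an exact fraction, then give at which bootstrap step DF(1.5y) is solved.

step 1 [0.5y] bond c/2=33/800: DF=(322371/320000 − 33/800·(0))/(1+33/800) = 387/400 ≈ 0.967500
step 2 [1y] zero: DF = P = 1867/2000 ≈ 0.933500
step 3 [1.5y] swap r/2=1079/27931: DF=(1 − 1079/27931·(0.967500+0.933500))/(1+1079/27931) = 8921/10000 ≈ 0.892100
step 4 [2y] swap r/2=1324/36607: DF=(1 − 1324/36607·(0.967500+0.933500+0.892100))/(1+1324/36607) = 2169/2500 ≈ 0.867600

1 1/2 387/400
2 1 1867/2000
3 3/2 8921/10000
4 2 2169/2500
DF(1.5y) is solved at step 3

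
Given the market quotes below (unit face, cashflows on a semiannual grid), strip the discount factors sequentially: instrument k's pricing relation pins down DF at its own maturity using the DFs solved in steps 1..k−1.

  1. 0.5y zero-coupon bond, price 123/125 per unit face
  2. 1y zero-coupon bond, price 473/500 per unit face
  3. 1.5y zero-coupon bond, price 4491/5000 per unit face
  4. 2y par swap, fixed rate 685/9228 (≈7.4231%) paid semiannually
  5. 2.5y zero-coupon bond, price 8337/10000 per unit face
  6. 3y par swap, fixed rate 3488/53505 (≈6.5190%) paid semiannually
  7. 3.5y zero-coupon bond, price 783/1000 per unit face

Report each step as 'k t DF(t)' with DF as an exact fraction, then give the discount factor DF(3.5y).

1 1/2 123/125
2 1 473/500
3 3/2 4491/5000
4 2 863/1000
5 5/2 8337/10000
6 3 516/625
7 7/2 783/1000
DF(3.5y) = 783/1000 ≈ 0.783000

step 1 [0.5y] zero: DF = P = 123/125 ≈ 0.984000
step 2 [1y] zero: DF = P = 473/500 ≈ 0.946000
step 3 [1.5y] zero: DF = P = 4491/5000 ≈ 0.898200
step 4 [2y] swap r/2=685/18456: DF=(1 − 685/18456·(0.984000+0.946000+0.898200))/(1+685/18456) = 863/1000 ≈ 0.863000
step 5 [2.5y] zero: DF = P = 8337/10000 ≈ 0.833700
step 6 [3y] swap r/2=1744/53505: DF=(1 − 1744/53505·(0.984000+0.946000+0.898200+0.863000+0.833700))/(1+1744/53505) = 516/625 ≈ 0.825600
step 7 [3.5y] zero: DF = P = 783/1000 ≈ 0.783000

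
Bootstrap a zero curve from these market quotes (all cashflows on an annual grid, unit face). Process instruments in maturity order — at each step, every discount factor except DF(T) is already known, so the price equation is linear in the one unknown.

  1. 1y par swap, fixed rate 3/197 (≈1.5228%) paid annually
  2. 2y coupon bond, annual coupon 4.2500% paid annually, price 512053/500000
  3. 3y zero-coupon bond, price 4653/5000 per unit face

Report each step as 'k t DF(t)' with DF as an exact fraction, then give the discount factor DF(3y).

step 1 [1y] swap r/1=3/197: DF=(1 − 3/197·(0))/(1+3/197) = 197/200 ≈ 0.985000
step 2 [2y] bond c/1=17/400: DF=(512053/500000 − 17/400·(0.985000))/(1+17/400) = 4711/5000 ≈ 0.942200
step 3 [3y] zero: DF = P = 4653/5000 ≈ 0.930600

1 1 197/200
2 2 4711/5000
3 3 4653/5000
DF(3y) = 4653/5000 ≈ 0.930600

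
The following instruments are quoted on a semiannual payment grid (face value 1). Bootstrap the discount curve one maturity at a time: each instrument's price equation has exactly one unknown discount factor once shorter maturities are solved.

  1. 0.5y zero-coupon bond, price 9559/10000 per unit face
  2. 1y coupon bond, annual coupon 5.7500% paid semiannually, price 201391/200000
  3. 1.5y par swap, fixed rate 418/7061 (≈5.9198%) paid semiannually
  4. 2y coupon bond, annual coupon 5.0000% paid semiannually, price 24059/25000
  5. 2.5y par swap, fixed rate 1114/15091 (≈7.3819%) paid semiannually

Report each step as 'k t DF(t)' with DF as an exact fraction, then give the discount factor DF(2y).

1 1/2 9559/10000
2 1 9521/10000
3 3/2 2291/2500
4 2 87/100
5 5/2 8329/10000
DF(2y) = 87/100 ≈ 0.870000

step 1 [0.5y] zero: DF = P = 9559/10000 ≈ 0.955900
step 2 [1y] bond c/2=23/800: DF=(201391/200000 − 23/800·(0.955900))/(1+23/800) = 9521/10000 ≈ 0.952100
step 3 [1.5y] swap r/2=209/7061: DF=(1 − 209/7061·(0.955900+0.952100))/(1+209/7061) = 2291/2500 ≈ 0.916400
step 4 [2y] bond c/2=1/40: DF=(24059/25000 − 1/40·(0.955900+0.952100+0.916400))/(1+1/40) = 87/100 ≈ 0.870000
step 5 [2.5y] swap r/2=557/15091: DF=(1 − 557/15091·(0.955900+0.952100+0.916400+0.870000))/(1+557/15091) = 8329/10000 ≈ 0.832900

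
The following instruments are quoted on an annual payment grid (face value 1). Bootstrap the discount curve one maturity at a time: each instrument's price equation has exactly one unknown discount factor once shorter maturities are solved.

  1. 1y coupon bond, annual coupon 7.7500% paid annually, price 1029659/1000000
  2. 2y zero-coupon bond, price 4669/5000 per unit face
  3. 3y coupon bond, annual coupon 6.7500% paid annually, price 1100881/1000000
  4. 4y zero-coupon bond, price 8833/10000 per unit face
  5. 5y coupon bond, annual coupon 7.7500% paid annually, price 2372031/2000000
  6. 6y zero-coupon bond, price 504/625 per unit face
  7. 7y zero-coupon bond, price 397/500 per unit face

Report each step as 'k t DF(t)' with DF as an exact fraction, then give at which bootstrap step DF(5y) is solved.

1 1 2389/2500
2 2 4669/5000
3 3 4559/5000
4 4 8833/10000
5 5 8357/10000
6 6 504/625
7 7 397/500
DF(5y) is solved at step 5

step 1 [1y] bond c/1=31/400: DF=(1029659/1000000 − 31/400·(0))/(1+31/400) = 2389/2500 ≈ 0.955600
step 2 [2y] zero: DF = P = 4669/5000 ≈ 0.933800
step 3 [3y] bond c/1=27/400: DF=(1100881/1000000 − 27/400·(0.955600+0.933800))/(1+27/400) = 4559/5000 ≈ 0.911800
step 4 [4y] zero: DF = P = 8833/10000 ≈ 0.883300
step 5 [5y] bond c/1=31/400: DF=(2372031/2000000 − 31/400·(0.955600+0.933800+0.911800+0.883300))/(1+31/400) = 8357/10000 ≈ 0.835700
step 6 [6y] zero: DF = P = 504/625 ≈ 0.806400
step 7 [7y] zero: DF = P = 397/500 ≈ 0.794000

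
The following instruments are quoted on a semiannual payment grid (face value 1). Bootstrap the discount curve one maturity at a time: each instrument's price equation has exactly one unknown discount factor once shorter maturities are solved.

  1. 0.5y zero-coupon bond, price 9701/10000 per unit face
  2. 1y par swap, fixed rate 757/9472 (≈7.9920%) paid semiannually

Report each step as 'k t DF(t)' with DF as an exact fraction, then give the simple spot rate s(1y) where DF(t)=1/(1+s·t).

step 1 [0.5y] zero: DF = P = 9701/10000 ≈ 0.970100
step 2 [1y] swap r/2=757/18944: DF=(1 − 757/18944·(0.970100))/(1+757/18944) = 9243/10000 ≈ 0.924300

1 1/2 9701/10000
2 1 9243/10000
s(1y) = (1/(9243/10000) − 1)/(1) = 757/9243 ≈ 8.1900%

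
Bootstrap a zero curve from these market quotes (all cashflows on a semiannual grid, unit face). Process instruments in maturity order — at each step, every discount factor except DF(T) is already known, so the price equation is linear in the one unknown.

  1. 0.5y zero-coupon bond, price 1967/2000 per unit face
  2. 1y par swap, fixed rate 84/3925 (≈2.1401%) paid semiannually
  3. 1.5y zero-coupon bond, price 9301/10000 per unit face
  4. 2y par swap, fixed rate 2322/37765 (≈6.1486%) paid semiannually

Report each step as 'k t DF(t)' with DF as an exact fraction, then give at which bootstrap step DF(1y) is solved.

step 1 [0.5y] zero: DF = P = 1967/2000 ≈ 0.983500
step 2 [1y] swap r/2=42/3925: DF=(1 − 42/3925·(0.983500))/(1+42/3925) = 979/1000 ≈ 0.979000
step 3 [1.5y] zero: DF = P = 9301/10000 ≈ 0.930100
step 4 [2y] swap r/2=1161/37765: DF=(1 − 1161/37765·(0.983500+0.979000+0.930100))/(1+1161/37765) = 8839/10000 ≈ 0.883900

1 1/2 1967/2000
2 1 979/1000
3 3/2 9301/10000
4 2 8839/10000
DF(1y) is solved at step 2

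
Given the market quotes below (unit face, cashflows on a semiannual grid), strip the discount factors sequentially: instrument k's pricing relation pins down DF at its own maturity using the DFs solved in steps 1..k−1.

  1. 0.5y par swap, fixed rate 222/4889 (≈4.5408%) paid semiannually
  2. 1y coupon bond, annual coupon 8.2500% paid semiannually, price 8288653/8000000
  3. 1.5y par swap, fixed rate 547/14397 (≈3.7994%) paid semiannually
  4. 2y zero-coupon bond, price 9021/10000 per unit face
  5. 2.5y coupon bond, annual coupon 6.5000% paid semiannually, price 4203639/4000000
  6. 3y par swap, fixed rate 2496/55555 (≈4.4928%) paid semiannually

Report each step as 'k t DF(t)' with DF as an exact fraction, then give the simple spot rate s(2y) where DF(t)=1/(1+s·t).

1 1/2 4889/5000
2 1 9563/10000
3 3/2 9453/10000
4 2 9021/10000
5 5/2 2247/2500
6 3 547/625
s(2y) = (1/(9021/10000) − 1)/(2) = 979/18042 ≈ 5.4262%

step 1 [0.5y] swap r/2=111/4889: DF=(1 − 111/4889·(0))/(1+111/4889) = 4889/5000 ≈ 0.977800
step 2 [1y] bond c/2=33/800: DF=(8288653/8000000 − 33/800·(0.977800))/(1+33/800) = 9563/10000 ≈ 0.956300
step 3 [1.5y] swap r/2=547/28794: DF=(1 − 547/28794·(0.977800+0.956300))/(1+547/28794) = 9453/10000 ≈ 0.945300
step 4 [2y] zero: DF = P = 9021/10000 ≈ 0.902100
step 5 [2.5y] bond c/2=13/400: DF=(4203639/4000000 − 13/400·(0.977800+0.956300+0.945300+0.902100))/(1+13/400) = 2247/2500 ≈ 0.898800
step 6 [3y] swap r/2=1248/55555: DF=(1 − 1248/55555·(0.977800+0.956300+0.945300+0.902100+0.898800))/(1+1248/55555) = 547/625 ≈ 0.875200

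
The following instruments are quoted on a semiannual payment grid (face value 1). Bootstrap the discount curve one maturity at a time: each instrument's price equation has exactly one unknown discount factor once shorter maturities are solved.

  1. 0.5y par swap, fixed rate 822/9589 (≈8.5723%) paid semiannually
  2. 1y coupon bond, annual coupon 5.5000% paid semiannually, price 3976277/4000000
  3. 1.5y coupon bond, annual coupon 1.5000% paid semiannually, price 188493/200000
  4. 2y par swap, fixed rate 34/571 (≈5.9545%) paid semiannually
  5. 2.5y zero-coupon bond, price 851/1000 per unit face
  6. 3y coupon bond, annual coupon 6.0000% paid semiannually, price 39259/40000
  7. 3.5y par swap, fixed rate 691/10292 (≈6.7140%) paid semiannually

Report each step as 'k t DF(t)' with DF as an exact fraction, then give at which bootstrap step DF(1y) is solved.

step 1 [0.5y] swap r/2=411/9589: DF=(1 − 411/9589·(0))/(1+411/9589) = 9589/10000 ≈ 0.958900
step 2 [1y] bond c/2=11/400: DF=(3976277/4000000 − 11/400·(0.958900))/(1+11/400) = 4709/5000 ≈ 0.941800
step 3 [1.5y] bond c/2=3/400: DF=(188493/200000 − 3/400·(0.958900+0.941800))/(1+3/400) = 9213/10000 ≈ 0.921300
step 4 [2y] swap r/2=17/571: DF=(1 − 17/571·(0.958900+0.941800+0.921300))/(1+17/571) = 1779/2000 ≈ 0.889500
step 5 [2.5y] zero: DF = P = 851/1000 ≈ 0.851000
step 6 [3y] bond c/2=3/100: DF=(39259/40000 − 3/100·(0.958900+0.941800+0.921300+0.889500+0.851000))/(1+3/100) = 41/50 ≈ 0.820000
step 7 [3.5y] swap r/2=691/20584: DF=(1 − 691/20584·(0.958900+0.941800+0.921300+0.889500+0.851000+0.820000))/(1+691/20584) = 7927/10000 ≈ 0.792700

1 1/2 9589/10000
2 1 4709/5000
3 3/2 9213/10000
4 2 1779/2000
5 5/2 851/1000
6 3 41/50
7 7/2 7927/10000
DF(1y) is solved at step 2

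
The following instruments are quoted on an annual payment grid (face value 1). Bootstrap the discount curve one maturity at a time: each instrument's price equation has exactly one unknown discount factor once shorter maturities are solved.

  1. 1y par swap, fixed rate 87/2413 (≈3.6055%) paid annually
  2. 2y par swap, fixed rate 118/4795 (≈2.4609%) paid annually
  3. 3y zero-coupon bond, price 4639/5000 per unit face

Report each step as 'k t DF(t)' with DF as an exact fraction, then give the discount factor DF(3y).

step 1 [1y] swap r/1=87/2413: DF=(1 − 87/2413·(0))/(1+87/2413) = 2413/2500 ≈ 0.965200
step 2 [2y] swap r/1=118/4795: DF=(1 − 118/4795·(0.965200))/(1+118/4795) = 1191/1250 ≈ 0.952800
step 3 [3y] zero: DF = P = 4639/5000 ≈ 0.927800

1 1 2413/2500
2 2 1191/1250
3 3 4639/5000
DF(3y) = 4639/5000 ≈ 0.927800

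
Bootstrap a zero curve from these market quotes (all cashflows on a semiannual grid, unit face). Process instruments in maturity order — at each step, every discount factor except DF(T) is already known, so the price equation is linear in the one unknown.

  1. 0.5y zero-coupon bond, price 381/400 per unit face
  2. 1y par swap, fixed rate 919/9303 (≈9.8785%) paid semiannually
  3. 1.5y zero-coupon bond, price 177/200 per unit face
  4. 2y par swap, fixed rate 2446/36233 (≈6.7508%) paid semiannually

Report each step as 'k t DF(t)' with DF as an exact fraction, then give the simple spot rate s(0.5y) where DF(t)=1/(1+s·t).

1 1/2 381/400
2 1 9081/10000
3 3/2 177/200
4 2 8777/10000
s(0.5y) = (1/(381/400) − 1)/(1/2) = 38/381 ≈ 9.9738%

step 1 [0.5y] zero: DF = P = 381/400 ≈ 0.952500
step 2 [1y] swap r/2=919/18606: DF=(1 − 919/18606·(0.952500))/(1+919/18606) = 9081/10000 ≈ 0.908100
step 3 [1.5y] zero: DF = P = 177/200 ≈ 0.885000
step 4 [2y] swap r/2=1223/36233: DF=(1 − 1223/36233·(0.952500+0.908100+0.885000))/(1+1223/36233) = 8777/10000 ≈ 0.877700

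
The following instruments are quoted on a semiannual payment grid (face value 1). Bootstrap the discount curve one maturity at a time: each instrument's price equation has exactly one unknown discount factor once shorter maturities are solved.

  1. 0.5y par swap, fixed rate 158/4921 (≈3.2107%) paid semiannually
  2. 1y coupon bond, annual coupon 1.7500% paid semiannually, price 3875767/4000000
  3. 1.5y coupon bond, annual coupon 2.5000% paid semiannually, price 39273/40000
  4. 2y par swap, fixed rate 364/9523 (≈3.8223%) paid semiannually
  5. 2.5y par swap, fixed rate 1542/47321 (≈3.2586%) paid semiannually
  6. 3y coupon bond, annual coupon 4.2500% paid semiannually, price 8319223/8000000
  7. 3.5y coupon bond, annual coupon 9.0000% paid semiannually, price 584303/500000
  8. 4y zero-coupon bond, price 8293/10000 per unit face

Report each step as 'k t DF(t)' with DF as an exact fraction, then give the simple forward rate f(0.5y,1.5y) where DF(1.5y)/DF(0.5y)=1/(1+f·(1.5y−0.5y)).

1 1/2 4921/5000
2 1 119/125
3 3/2 4729/5000
4 2 1159/1250
5 5/2 9229/10000
6 3 4599/5000
7 7/2 8749/10000
8 4 8293/10000
f(0.5y,1.5y) = ((4921/5000)/(4729/5000) − 1)/(1) = 192/4729 ≈ 4.0601%

step 1 [0.5y] swap r/2=79/4921: DF=(1 − 79/4921·(0))/(1+79/4921) = 4921/5000 ≈ 0.984200
step 2 [1y] bond c/2=7/800: DF=(3875767/4000000 − 7/800·(0.984200))/(1+7/800) = 119/125 ≈ 0.952000
step 3 [1.5y] bond c/2=1/80: DF=(39273/40000 − 1/80·(0.984200+0.952000))/(1+1/80) = 4729/5000 ≈ 0.945800
step 4 [2y] swap r/2=182/9523: DF=(1 − 182/9523·(0.984200+0.952000+0.945800))/(1+182/9523) = 1159/1250 ≈ 0.927200
step 5 [2.5y] swap r/2=771/47321: DF=(1 − 771/47321·(0.984200+0.952000+0.945800+0.927200))/(1+771/47321) = 9229/10000 ≈ 0.922900
step 6 [3y] bond c/2=17/800: DF=(8319223/8000000 − 17/800·(0.984200+0.952000+0.945800+0.927200+0.922900))/(1+17/800) = 4599/5000 ≈ 0.919800
step 7 [3.5y] bond c/2=9/200: DF=(584303/500000 − 9/200·(0.984200+0.952000+0.945800+0.927200+0.922900+0.919800))/(1+9/200) = 8749/10000 ≈ 0.874900
step 8 [4y] zero: DF = P = 8293/10000 ≈ 0.829300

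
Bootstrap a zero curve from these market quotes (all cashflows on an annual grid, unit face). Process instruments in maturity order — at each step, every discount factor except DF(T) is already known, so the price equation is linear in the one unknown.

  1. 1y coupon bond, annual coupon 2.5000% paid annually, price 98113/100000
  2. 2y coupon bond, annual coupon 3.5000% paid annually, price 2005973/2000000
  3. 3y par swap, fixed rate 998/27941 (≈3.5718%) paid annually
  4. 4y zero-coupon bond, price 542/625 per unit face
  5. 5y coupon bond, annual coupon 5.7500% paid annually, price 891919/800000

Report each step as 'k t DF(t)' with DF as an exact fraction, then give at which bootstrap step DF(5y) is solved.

1 1 2393/2500
2 2 9367/10000
3 3 4501/5000
4 4 542/625
5 5 1069/1250
DF(5y) is solved at step 5

step 1 [1y] bond c/1=1/40: DF=(98113/100000 − 1/40·(0))/(1+1/40) = 2393/2500 ≈ 0.957200
step 2 [2y] bond c/1=7/200: DF=(2005973/2000000 − 7/200·(0.957200))/(1+7/200) = 9367/10000 ≈ 0.936700
step 3 [3y] swap r/1=998/27941: DF=(1 − 998/27941·(0.957200+0.936700))/(1+998/27941) = 4501/5000 ≈ 0.900200
step 4 [4y] zero: DF = P = 542/625 ≈ 0.867200
step 5 [5y] bond c/1=23/400: DF=(891919/800000 − 23/400·(0.957200+0.936700+0.900200+0.867200))/(1+23/400) = 1069/1250 ≈ 0.855200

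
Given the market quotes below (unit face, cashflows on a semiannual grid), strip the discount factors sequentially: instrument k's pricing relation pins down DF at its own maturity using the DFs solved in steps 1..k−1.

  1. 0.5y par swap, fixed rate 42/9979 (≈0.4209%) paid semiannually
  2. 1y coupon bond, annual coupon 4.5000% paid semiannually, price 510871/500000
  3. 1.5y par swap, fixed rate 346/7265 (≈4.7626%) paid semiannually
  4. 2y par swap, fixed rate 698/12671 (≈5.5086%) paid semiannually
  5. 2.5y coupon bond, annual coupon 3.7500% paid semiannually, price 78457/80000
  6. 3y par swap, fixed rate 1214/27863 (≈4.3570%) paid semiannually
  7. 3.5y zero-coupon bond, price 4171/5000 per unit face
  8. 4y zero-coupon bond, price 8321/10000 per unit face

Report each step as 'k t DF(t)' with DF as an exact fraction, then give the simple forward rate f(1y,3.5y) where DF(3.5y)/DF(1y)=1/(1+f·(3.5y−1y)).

1 1/2 9979/10000
2 1 9773/10000
3 3/2 2327/2500
4 2 8953/10000
5 5/2 8927/10000
6 3 4393/5000
7 7/2 4171/5000
8 4 8321/10000
f(1y,3.5y) = ((9773/10000)/(4171/5000) − 1)/(5/2) = 1431/20855 ≈ 6.8617%

step 1 [0.5y] swap r/2=21/9979: DF=(1 − 21/9979·(0))/(1+21/9979) = 9979/10000 ≈ 0.997900
step 2 [1y] bond c/2=9/400: DF=(510871/500000 − 9/400·(0.997900))/(1+9/400) = 9773/10000 ≈ 0.977300
step 3 [1.5y] swap r/2=173/7265: DF=(1 − 173/7265·(0.997900+0.977300))/(1+173/7265) = 2327/2500 ≈ 0.930800
step 4 [2y] swap r/2=349/12671: DF=(1 − 349/12671·(0.997900+0.977300+0.930800))/(1+349/12671) = 8953/10000 ≈ 0.895300
step 5 [2.5y] bond c/2=3/160: DF=(78457/80000 − 3/160·(0.997900+0.977300+0.930800+0.895300))/(1+3/160) = 8927/10000 ≈ 0.892700
step 6 [3y] swap r/2=607/27863: DF=(1 − 607/27863·(0.997900+0.977300+0.930800+0.895300+0.892700))/(1+607/27863) = 4393/5000 ≈ 0.878600
step 7 [3.5y] zero: DF = P = 4171/5000 ≈ 0.834200
step 8 [4y] zero: DF = P = 8321/10000 ≈ 0.832100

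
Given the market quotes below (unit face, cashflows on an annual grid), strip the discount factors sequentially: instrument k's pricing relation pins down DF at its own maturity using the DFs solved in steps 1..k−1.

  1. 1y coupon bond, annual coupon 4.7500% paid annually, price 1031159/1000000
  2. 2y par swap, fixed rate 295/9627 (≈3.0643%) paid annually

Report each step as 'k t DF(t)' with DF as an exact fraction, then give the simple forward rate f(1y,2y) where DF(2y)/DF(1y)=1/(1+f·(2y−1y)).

step 1 [1y] bond c/1=19/400: DF=(1031159/1000000 − 19/400·(0))/(1+19/400) = 2461/2500 ≈ 0.984400
step 2 [2y] swap r/1=295/9627: DF=(1 − 295/9627·(0.984400))/(1+295/9627) = 941/1000 ≈ 0.941000

1 1 2461/2500
2 2 941/1000
f(1y,2y) = ((2461/2500)/(941/1000) − 1)/(1) = 217/4705 ≈ 4.6121%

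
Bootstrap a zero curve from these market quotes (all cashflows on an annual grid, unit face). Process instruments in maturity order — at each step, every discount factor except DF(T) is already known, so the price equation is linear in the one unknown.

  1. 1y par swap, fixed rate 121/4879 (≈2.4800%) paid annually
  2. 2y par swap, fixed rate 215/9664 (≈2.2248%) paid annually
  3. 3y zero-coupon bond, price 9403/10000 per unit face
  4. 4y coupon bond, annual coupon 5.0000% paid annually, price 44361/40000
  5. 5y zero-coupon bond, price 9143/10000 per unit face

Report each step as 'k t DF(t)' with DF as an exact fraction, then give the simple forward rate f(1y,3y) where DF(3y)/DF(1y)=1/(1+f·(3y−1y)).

1 1 4879/5000
2 2 957/1000
3 3 9403/10000
4 4 4597/5000
5 5 9143/10000
f(1y,3y) = ((4879/5000)/(9403/10000) − 1)/(2) = 355/18806 ≈ 1.8877%

step 1 [1y] swap r/1=121/4879: DF=(1 − 121/4879·(0))/(1+121/4879) = 4879/5000 ≈ 0.975800
step 2 [2y] swap r/1=215/9664: DF=(1 − 215/9664·(0.975800))/(1+215/9664) = 957/1000 ≈ 0.957000
step 3 [3y] zero: DF = P = 9403/10000 ≈ 0.940300
step 4 [4y] bond c/1=1/20: DF=(44361/40000 − 1/20·(0.975800+0.957000+0.940300))/(1+1/20) = 4597/5000 ≈ 0.919400
step 5 [5y] zero: DF = P = 9143/10000 ≈ 0.914300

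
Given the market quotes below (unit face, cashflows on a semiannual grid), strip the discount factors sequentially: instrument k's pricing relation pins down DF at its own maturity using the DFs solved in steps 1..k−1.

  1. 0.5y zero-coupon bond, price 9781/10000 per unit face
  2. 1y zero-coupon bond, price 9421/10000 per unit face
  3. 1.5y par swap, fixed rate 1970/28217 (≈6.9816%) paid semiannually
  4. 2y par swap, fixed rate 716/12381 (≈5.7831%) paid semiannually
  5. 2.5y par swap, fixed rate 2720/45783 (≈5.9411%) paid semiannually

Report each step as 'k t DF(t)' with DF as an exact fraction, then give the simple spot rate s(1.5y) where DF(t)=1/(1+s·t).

step 1 [0.5y] zero: DF = P = 9781/10000 ≈ 0.978100
step 2 [1y] zero: DF = P = 9421/10000 ≈ 0.942100
step 3 [1.5y] swap r/2=985/28217: DF=(1 − 985/28217·(0.978100+0.942100))/(1+985/28217) = 1803/2000 ≈ 0.901500
step 4 [2y] swap r/2=358/12381: DF=(1 − 358/12381·(0.978100+0.942100+0.901500))/(1+358/12381) = 4463/5000 ≈ 0.892600
step 5 [2.5y] swap r/2=1360/45783: DF=(1 − 1360/45783·(0.978100+0.942100+0.901500+0.892600))/(1+1360/45783) = 108/125 ≈ 0.864000

1 1/2 9781/10000
2 1 9421/10000
3 3/2 1803/2000
4 2 4463/5000
5 5/2 108/125
s(1.5y) = (1/(1803/2000) − 1)/(3/2) = 394/5409 ≈ 7.2842%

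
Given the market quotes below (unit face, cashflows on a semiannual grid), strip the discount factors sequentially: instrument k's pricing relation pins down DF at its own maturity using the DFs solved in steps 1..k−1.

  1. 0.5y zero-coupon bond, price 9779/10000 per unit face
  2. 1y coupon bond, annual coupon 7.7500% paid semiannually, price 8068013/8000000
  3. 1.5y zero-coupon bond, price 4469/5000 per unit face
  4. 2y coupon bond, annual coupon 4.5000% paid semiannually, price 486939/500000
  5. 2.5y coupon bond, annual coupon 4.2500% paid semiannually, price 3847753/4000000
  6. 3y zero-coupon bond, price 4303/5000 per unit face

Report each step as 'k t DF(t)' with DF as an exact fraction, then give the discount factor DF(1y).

1 1/2 9779/10000
2 1 584/625
3 3/2 4469/5000
4 2 8907/10000
5 5/2 173/200
6 3 4303/5000
DF(1y) = 584/625 ≈ 0.934400

step 1 [0.5y] zero: DF = P = 9779/10000 ≈ 0.977900
step 2 [1y] bond c/2=31/800: DF=(8068013/8000000 − 31/800·(0.977900))/(1+31/800) = 584/625 ≈ 0.934400
step 3 [1.5y] zero: DF = P = 4469/5000 ≈ 0.893800
step 4 [2y] bond c/2=9/400: DF=(486939/500000 − 9/400·(0.977900+0.934400+0.893800))/(1+9/400) = 8907/10000 ≈ 0.890700
step 5 [2.5y] bond c/2=17/800: DF=(3847753/4000000 − 17/800·(0.977900+0.934400+0.893800+0.890700))/(1+17/800) = 173/200 ≈ 0.865000
step 6 [3y] zero: DF = P = 4303/5000 ≈ 0.860600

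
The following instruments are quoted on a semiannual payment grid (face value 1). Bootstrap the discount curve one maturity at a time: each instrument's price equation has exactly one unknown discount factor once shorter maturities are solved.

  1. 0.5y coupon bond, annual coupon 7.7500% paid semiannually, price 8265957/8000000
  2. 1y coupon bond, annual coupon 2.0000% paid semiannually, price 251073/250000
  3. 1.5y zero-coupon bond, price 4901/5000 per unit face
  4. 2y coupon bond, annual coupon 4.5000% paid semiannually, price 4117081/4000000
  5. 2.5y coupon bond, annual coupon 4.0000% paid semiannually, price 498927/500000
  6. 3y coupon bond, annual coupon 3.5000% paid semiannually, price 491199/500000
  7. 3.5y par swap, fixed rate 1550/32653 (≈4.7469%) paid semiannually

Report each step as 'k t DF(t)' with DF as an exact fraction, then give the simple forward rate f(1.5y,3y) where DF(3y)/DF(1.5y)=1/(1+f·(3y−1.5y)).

1 1/2 9947/10000
2 1 1969/2000
3 3/2 4901/5000
4 2 1883/2000
5 5/2 4509/5000
6 3 8829/10000
7 7/2 169/200
f(1.5y,3y) = ((4901/5000)/(8829/10000) − 1)/(3/2) = 1946/26487 ≈ 7.3470%

step 1 [0.5y] bond c/2=31/800: DF=(8265957/8000000 − 31/800·(0))/(1+31/800) = 9947/10000 ≈ 0.994700
step 2 [1y] bond c/2=1/100: DF=(251073/250000 − 1/100·(0.994700))/(1+1/100) = 1969/2000 ≈ 0.984500
step 3 [1.5y] zero: DF = P = 4901/5000 ≈ 0.980200
step 4 [2y] bond c/2=9/400: DF=(4117081/4000000 − 9/400·(0.994700+0.984500+0.980200))/(1+9/400) = 1883/2000 ≈ 0.941500
step 5 [2.5y] bond c/2=1/50: DF=(498927/500000 − 1/50·(0.994700+0.984500+0.980200+0.941500))/(1+1/50) = 4509/5000 ≈ 0.901800
step 6 [3y] bond c/2=7/400: DF=(491199/500000 − 7/400·(0.994700+0.984500+0.980200+0.941500+0.901800))/(1+7/400) = 8829/10000 ≈ 0.882900
step 7 [3.5y] swap r/2=775/32653: DF=(1 − 775/32653·(0.994700+0.984500+0.980200+0.941500+0.901800+0.882900))/(1+775/32653) = 169/200 ≈ 0.845000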